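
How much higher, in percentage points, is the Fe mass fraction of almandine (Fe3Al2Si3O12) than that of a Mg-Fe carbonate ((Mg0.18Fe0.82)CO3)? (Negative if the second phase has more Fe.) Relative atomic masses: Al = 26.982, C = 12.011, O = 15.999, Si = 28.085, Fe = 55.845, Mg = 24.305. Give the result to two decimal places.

-7.90 percentage points

First mineral: 167.535 g Fe in 497.742 g formula = 33.66 wt% Fe.
Second mineral: 45.793 g Fe in 110.176 g formula = 41.56 wt% Fe.
33.66% − 41.56% gives a difference of -7.90 percentage points.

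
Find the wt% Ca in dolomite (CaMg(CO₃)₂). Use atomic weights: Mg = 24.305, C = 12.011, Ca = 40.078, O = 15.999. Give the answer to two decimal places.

21.73 mass %

Formula mass = 1×40.078 + 1×24.305 + 2×12.011 + 6×15.999 = 184.399 g/mol, of which 40.078 g is Ca.
So Ca makes up 40.078/184.399 = 0.2173 of the mass, i.e. 21.73%.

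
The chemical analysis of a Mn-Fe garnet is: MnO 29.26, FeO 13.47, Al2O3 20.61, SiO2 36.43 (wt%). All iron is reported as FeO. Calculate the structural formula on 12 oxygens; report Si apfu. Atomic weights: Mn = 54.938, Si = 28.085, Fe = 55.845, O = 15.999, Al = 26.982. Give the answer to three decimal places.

29.26 wt% MnO ÷ 70.937 g/mol = 0.41248 mol, giving 0.41248 Mn and 0.41248 O.
13.47 wt% FeO ÷ 71.844 g/mol = 0.18749 mol, giving 0.18749 Fe and 0.18749 O.
20.61 wt% Al2O3 ÷ 101.961 g/mol = 0.20214 mol, giving 0.40428 Al and 0.60642 O.
36.43 wt% SiO2 ÷ 60.083 g/mol = 0.60633 mol, giving 0.60633 Si and 1.21266 O.
Oxygen sums to 2.41905; scaling by 12/2.41905 = 4.96063 puts the formula on 12 O.
Si: 0.60633 × 4.96063 = 3.008 atoms per formula unit.

3.008 Si apfu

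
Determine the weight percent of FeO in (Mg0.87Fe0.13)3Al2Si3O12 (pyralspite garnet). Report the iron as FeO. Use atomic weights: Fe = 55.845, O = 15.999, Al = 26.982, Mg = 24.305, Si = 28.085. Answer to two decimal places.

Formula mass = 415.423 g/mol.
0.39 Fe → 0.3900 mol FeO per formula unit; M(FeO) = 71.844, so FeO mass = 28.019 g.
28.019/415.423 × 100 = 6.74 wt%.

6.74 wt%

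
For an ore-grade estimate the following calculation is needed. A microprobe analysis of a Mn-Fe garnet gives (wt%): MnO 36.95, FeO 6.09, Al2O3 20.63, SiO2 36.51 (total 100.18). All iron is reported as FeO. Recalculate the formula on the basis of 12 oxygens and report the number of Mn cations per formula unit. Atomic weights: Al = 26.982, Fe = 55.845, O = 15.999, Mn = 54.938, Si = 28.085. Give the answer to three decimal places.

MnO: 36.95/70.937 = 0.52088 mol → 0.52088 mol Mn, 0.52088 mol O.
FeO: 6.09/71.844 = 0.08477 mol → 0.08477 mol Fe, 0.08477 mol O.
Al2O3: 20.63/101.961 = 0.20233 mol → 0.40466 mol Al, 0.60699 mol O.
SiO2: 36.51/60.083 = 0.60766 mol → 0.60766 mol Si, 1.21532 mol O.
Total oxygen = 2.42796 mol. Normalization factor = 12/2.42796 = 4.94242.
Mn per 12 O = 0.52088 × 4.94242 = 2.574.

2.574 Mn apfu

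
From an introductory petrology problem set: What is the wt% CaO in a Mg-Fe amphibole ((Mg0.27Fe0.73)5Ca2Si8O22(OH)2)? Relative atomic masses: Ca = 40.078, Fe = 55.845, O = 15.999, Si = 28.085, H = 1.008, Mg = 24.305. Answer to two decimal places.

12.09 wt%

Formula mass = 927.474 g/mol.
2 Ca → 2.0000 mol CaO per formula unit; M(CaO) = 56.077, so CaO mass = 112.154 g.
112.154/927.474 × 100 = 12.09 wt%.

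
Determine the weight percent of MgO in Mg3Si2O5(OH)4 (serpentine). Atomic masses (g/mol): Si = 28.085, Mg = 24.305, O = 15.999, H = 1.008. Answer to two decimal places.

43.63 wt%

Formula mass = 277.108 g/mol.
3 Mg → 3.0000 mol MgO per formula unit; M(MgO) = 40.304, so MgO mass = 120.912 g.
120.912/277.108 × 100 = 43.63 wt%.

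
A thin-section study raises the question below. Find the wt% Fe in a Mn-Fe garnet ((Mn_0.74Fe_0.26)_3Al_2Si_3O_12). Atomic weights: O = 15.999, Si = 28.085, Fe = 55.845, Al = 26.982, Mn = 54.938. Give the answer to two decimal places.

8.79 mass %

Molar mass of (Mn_0.74Fe_0.26)_3Al_2Si_3O_12: 2.22*54.938 + 0.78*55.845 + 2*26.982 + 3*28.085 + 12*15.999 = 495.728 g/mol.
Mass of Fe per formula unit: 0.78 × 55.845 = 43.559 g.
Weight fraction Fe = 43.559 / 495.728 = 0.0879.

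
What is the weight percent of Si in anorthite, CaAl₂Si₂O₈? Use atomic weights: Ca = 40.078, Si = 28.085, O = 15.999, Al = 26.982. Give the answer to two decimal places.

Formula mass = 1*40.078 + 2*26.982 + 2*28.085 + 8*15.999 = 278.204 g/mol, of which 56.170 g is Si.
So Si makes up 56.170/278.204 = 0.2019 of the mass, i.e. 20.19%.

20.19 wt%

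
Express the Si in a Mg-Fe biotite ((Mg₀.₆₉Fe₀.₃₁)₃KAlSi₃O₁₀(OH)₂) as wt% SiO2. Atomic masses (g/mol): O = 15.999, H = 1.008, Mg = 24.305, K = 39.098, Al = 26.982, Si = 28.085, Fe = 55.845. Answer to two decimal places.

Formula mass = 446.586 g/mol.
3 Si → 3.0000 mol SiO2 per formula unit; M(SiO2) = 60.083, so SiO2 mass = 180.249 g.
180.249/446.586 × 100 = 40.36 wt%.

40.36 wt%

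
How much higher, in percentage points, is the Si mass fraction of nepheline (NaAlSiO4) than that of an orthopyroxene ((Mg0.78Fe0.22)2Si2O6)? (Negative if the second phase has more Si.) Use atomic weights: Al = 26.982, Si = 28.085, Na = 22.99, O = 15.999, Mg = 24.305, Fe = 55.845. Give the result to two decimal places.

M(NaAlSiO4) = 142.053 g/mol, so wt% Si = 28.085/142.053 × 100 = 19.77%.
M((Mg0.78Fe0.22)2Si2O6) = 214.652 g/mol, so wt% Si = 56.170/214.652 × 100 = 26.17%.
19.77 − 26.17 = -6.40 pp.

-6.40 percentage points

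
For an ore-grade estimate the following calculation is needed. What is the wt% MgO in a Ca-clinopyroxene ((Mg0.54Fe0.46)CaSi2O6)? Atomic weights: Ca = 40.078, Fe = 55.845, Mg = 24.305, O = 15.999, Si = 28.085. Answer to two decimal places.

Molar mass of (Mg0.54Fe0.46)CaSi2O6 = 0.54·24.305 + 0.46·55.845 + 1·40.078 + 2·28.085 + 6·15.999 = 231.055 g/mol.
Each formula unit contains 0.54 Mg, equivalent to 0.54/1 = 0.5400 mol MgO.
M(MgO) = 1×24.305 + 1×15.999 = 40.304 g/mol.
Mass of MgO per formula unit = 0.5400 × 40.304 = 21.764 g.
MgO wt% = 21.764 / 231.055 × 100 = 9.42%.

9.42 wt%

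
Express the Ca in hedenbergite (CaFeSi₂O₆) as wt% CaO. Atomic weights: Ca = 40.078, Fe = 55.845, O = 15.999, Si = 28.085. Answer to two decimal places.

22.60 wt%

Formula mass = 248.087 g/mol.
1 Ca → 1.0000 mol CaO per formula unit; M(CaO) = 56.077, so CaO mass = 56.077 g.
56.077/248.087 × 100 = 22.60 wt%.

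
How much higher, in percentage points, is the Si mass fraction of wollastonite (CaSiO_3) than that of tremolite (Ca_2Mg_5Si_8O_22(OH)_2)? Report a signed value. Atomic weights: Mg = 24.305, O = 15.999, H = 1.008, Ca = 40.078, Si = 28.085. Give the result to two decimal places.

-3.48 percentage points

First mineral: 28.085 g Si in 116.160 g formula = 24.18 wt% Si.
Second mineral: 224.680 g Si in 812.353 g formula = 27.66 wt% Si.
24.18% − 27.66% gives a difference of -3.48 percentage points.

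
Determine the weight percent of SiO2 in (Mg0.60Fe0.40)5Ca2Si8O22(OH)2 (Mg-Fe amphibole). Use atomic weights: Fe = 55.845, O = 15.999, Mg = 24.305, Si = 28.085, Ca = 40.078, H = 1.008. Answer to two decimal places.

Formula mass = 875.433 g/mol.
8 Si → 8.0000 mol SiO2 per formula unit; M(SiO2) = 60.083, so SiO2 mass = 480.664 g.
480.664/875.433 × 100 = 54.91 wt%.

54.91 wt%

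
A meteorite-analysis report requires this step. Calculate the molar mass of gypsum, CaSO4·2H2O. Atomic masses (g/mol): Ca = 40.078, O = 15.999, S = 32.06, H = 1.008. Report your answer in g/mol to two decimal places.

M = 1(40.078) + 1(32.06) + 6(15.999) + 4(1.008)

172.16 g/mol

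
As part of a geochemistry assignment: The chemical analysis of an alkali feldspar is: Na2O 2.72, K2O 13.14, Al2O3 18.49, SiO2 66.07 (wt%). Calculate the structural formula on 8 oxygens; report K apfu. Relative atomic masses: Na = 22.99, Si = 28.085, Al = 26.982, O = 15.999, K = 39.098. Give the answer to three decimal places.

Na2O (M=61.979): mol = 0.04389; Na = 0.08778, O = 0.04389.
K2O (M=94.195): mol = 0.13950; K = 0.27900, O = 0.13950.
Al2O3 (M=101.961): mol = 0.18134; Al = 0.36268, O = 0.54402.
SiO2 (M=60.083): mol = 1.09965; Si = 1.09965, O = 2.19930.
ΣO = 2.92671; factor = 8/ΣO = 2.73344.
K apfu = 0.27900 × 2.73344 = 0.763.

0.763 K apfu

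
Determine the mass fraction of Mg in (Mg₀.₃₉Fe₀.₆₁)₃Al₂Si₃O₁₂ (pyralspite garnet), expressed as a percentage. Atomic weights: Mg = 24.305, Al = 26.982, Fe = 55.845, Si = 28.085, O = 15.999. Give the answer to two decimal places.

Molar mass of (Mg₀.₃₉Fe₀.₆₁)₃Al₂Si₃O₁₂: 1.17·24.305 + 1.83·55.845 + 2·26.982 + 3·28.085 + 12·15.999 = 460.840 g/mol.
Mass of Mg per formula unit: 1.17 × 24.305 = 28.437 g.
Weight fraction Mg = 28.437 / 460.840 = 0.0617.

6.17 weight percent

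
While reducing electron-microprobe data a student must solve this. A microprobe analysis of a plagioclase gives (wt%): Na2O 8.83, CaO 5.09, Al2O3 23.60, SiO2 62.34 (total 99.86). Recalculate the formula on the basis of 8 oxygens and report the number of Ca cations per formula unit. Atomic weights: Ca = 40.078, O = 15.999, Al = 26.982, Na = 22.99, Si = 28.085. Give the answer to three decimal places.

Na2O (M=61.979): mol = 0.14247; Na = 0.28494, O = 0.14247.
CaO (M=56.077): mol = 0.09077; Ca = 0.09077, O = 0.09077.
Al2O3 (M=101.961): mol = 0.23146; Al = 0.46292, O = 0.69438.
SiO2 (M=60.083): mol = 1.03756; Si = 1.03756, O = 2.07512.
ΣO = 3.00274; factor = 8/ΣO = 2.66423.
Ca apfu = 0.09077 × 2.66423 = 0.242.

0.242 Ca apfu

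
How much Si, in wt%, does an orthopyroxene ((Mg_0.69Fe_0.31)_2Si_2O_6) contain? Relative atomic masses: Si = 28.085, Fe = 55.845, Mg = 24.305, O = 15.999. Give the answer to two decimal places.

25.49 wt%

Formula mass = 1.38×24.305 + 0.62×55.845 + 2×28.085 + 6×15.999 = 220.329 g/mol, of which 56.170 g is Si.
So Si makes up 56.170/220.329 = 0.2549 of the mass, i.e. 25.49%.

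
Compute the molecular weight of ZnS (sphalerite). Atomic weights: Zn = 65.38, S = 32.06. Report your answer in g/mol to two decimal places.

M = 1(65.38) + 1(32.06)

97.44 g/mol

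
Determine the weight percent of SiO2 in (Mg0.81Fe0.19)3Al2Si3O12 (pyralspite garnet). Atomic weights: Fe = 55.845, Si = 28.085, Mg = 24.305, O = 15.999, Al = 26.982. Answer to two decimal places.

Molar mass of (Mg0.81Fe0.19)3Al2Si3O12 = 2.43*24.305 + 0.57*55.845 + 2*26.982 + 3*28.085 + 12*15.999 = 421.100 g/mol.
Each formula unit contains 3 Si, equivalent to 3/1 = 3.0000 mol SiO2.
M(SiO2) = 1×28.085 + 2×15.999 = 60.083 g/mol.
Mass of SiO2 per formula unit = 3.0000 × 60.083 = 180.249 g.
SiO2 wt% = 180.249 / 421.100 × 100 = 42.80%.

42.80 wt%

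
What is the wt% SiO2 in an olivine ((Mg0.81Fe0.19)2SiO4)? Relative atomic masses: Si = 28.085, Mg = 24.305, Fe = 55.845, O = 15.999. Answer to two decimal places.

M((Mg0.81Fe0.19)2SiO4) = 152.676 g/mol; M(SiO2) = 60.083 g/mol.
Moles SiO2 per formula unit = 1 Si ÷ 1 = 1.0000.
SiO2 fraction = (1.0000 × 60.083) / 152.676 = 60.083/152.676 = 0.3935.

39.35 wt%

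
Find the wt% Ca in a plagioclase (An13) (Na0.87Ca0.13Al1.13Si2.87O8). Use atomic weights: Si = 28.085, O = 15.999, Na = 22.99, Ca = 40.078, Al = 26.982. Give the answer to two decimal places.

1.97 weight percent

M(Na0.87Ca0.13Al1.13Si2.87O8) = 264.297 g/mol.
Ca contributes 0.13 × 40.078 = 5.210 g per mole.
5.210/264.297 = 0.0197 → 1.97%.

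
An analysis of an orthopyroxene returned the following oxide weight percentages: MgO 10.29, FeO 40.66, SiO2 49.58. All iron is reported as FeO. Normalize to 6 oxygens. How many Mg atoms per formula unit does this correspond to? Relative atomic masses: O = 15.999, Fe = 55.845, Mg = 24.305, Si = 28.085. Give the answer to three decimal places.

0.620 Mg apfu

10.29 wt% MgO ÷ 40.304 g/mol = 0.25531 mol, giving 0.25531 Mg and 0.25531 O.
40.66 wt% FeO ÷ 71.844 g/mol = 0.56595 mol, giving 0.56595 Fe and 0.56595 O.
49.58 wt% SiO2 ÷ 60.083 g/mol = 0.82519 mol, giving 0.82519 Si and 1.65038 O.
Oxygen sums to 2.47164; scaling by 6/2.47164 = 2.42754 puts the formula on 6 O.
Mg: 0.25531 × 2.42754 = 0.620 atoms per formula unit.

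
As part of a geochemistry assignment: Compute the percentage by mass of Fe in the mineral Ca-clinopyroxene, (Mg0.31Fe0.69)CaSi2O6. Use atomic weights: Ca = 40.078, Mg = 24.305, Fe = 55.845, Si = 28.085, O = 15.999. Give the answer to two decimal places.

M((Mg0.31Fe0.69)CaSi2O6) = 238.310 g/mol.
Fe contributes 0.69 × 55.845 = 38.533 g per mole.
38.533/238.310 = 0.1617 → 16.17%.

16.17 weight percent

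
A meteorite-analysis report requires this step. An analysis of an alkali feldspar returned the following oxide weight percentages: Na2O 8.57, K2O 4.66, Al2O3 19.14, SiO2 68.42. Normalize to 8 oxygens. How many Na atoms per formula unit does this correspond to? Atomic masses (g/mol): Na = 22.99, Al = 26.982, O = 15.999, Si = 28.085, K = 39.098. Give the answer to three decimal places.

Na2O (M=61.979): mol = 0.13827; Na = 0.27654, O = 0.13827.
K2O (M=94.195): mol = 0.04947; K = 0.09894, O = 0.04947.
Al2O3 (M=101.961): mol = 0.18772; Al = 0.37544, O = 0.56316.
SiO2 (M=60.083): mol = 1.13876; Si = 1.13876, O = 2.27752.
ΣO = 3.02842; factor = 8/ΣO = 2.64164.
Na apfu = 0.27654 × 2.64164 = 0.731.

0.731 Na apfu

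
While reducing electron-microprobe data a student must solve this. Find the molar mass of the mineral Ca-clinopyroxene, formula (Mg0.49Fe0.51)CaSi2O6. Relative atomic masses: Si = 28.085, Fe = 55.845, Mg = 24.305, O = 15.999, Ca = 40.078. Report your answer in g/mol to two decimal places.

The formula mass is the sum 0.49*24.305 + 0.51*55.845 + 1*40.078 + 2*28.085 + 6*15.999.

232.63 g/mol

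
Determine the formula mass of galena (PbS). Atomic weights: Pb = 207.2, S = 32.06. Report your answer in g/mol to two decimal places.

239.26 g/mol

Pb: 1 × 207.2 = 207.2000
S: 1 × 32.06 = 32.0600
Summing the contributions gives the formula mass.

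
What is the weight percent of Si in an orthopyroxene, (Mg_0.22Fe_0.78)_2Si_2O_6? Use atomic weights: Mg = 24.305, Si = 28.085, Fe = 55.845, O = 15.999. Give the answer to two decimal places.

Molar mass of (Mg_0.22Fe_0.78)_2Si_2O_6: 0.44·24.305 + 1.56·55.845 + 2·28.085 + 6·15.999 = 249.976 g/mol.
Mass of Si per formula unit: 2 × 28.085 = 56.170 g.
Weight fraction Si = 56.170 / 249.976 = 0.2247.

22.47 wt%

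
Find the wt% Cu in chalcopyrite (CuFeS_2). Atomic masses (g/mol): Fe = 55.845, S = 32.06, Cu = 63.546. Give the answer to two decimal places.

Molar mass of CuFeS_2: 1×63.546 + 1×55.845 + 2×32.06 = 183.511 g/mol.
Mass of Cu per formula unit: 1 × 63.546 = 63.546 g.
Weight fraction Cu = 63.546 / 183.511 = 0.3463.

34.63 weight percent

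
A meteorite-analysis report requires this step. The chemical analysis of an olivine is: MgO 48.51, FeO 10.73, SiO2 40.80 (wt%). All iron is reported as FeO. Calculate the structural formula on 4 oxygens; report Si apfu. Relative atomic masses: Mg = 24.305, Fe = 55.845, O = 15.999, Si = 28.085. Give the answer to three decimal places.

1.002 Si apfu

48.51 wt% MgO ÷ 40.304 g/mol = 1.20360 mol, giving 1.20360 Mg and 1.20360 O.
10.73 wt% FeO ÷ 71.844 g/mol = 0.14935 mol, giving 0.14935 Fe and 0.14935 O.
40.80 wt% SiO2 ÷ 60.083 g/mol = 0.67906 mol, giving 0.67906 Si and 1.35812 O.
Oxygen sums to 2.71107; scaling by 4/2.71107 = 1.47543 puts the formula on 4 O.
Si: 0.67906 × 1.47543 = 1.002 atoms per formula unit.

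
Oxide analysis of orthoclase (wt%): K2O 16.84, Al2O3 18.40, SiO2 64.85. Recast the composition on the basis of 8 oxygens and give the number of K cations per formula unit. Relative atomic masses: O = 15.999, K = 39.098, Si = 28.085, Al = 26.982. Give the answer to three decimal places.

K2O: 16.84/94.195 = 0.17878 mol → 0.35756 mol K, 0.17878 mol O.
Al2O3: 18.40/101.961 = 0.18046 mol → 0.36092 mol Al, 0.54138 mol O.
SiO2: 64.85/60.083 = 1.07934 mol → 1.07934 mol Si, 2.15868 mol O.
Total oxygen = 2.87884 mol. Normalization factor = 8/2.87884 = 2.77890.
K per 8 O = 0.35756 × 2.77890 = 0.994.

0.994 K apfu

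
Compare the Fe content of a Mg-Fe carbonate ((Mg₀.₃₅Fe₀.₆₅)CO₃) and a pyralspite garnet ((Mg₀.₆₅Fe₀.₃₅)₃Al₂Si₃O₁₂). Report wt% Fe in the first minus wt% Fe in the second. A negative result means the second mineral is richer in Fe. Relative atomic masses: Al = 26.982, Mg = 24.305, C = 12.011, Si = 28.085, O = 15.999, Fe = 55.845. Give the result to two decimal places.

M((Mg₀.₃₅Fe₀.₆₅)CO₃) = 104.814 g/mol, so wt% Fe = 36.299/104.814 × 100 = 34.63%.
M((Mg₀.₆₅Fe₀.₃₅)₃Al₂Si₃O₁₂) = 436.239 g/mol, so wt% Fe = 58.637/436.239 × 100 = 13.44%.
34.63 − 13.44 = 21.19 pp.

21.19 percentage points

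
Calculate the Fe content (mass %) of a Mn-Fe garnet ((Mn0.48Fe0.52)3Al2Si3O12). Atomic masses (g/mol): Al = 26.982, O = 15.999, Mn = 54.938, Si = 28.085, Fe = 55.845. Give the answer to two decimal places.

M((Mn0.48Fe0.52)3Al2Si3O12) = 496.436 g/mol.
Fe contributes 1.56 × 55.845 = 87.118 g per mole.
87.118/496.436 = 0.1755 → 17.55%.

17.55 mass %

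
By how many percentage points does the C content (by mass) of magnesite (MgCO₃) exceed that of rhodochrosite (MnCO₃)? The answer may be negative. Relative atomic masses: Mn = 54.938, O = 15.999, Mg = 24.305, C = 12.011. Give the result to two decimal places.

3.80 percentage points

M(MgCO₃) = 84.313 g/mol, so wt% C = 12.011/84.313 × 100 = 14.25%.
M(MnCO₃) = 114.946 g/mol, so wt% C = 12.011/114.946 × 100 = 10.45%.
14.25 − 10.45 = 3.80 pp.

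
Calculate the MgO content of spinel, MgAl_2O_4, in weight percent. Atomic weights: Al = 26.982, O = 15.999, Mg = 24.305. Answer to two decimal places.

Molar mass of MgAl_2O_4 = 1·24.305 + 2·26.982 + 4·15.999 = 142.265 g/mol.
Each formula unit contains 1 Mg, equivalent to 1/1 = 1.0000 mol MgO.
M(MgO) = 1×24.305 + 1×15.999 = 40.304 g/mol.
Mass of MgO per formula unit = 1.0000 × 40.304 = 40.304 g.
MgO wt% = 40.304 / 142.265 × 100 = 28.33%.

28.33 wt%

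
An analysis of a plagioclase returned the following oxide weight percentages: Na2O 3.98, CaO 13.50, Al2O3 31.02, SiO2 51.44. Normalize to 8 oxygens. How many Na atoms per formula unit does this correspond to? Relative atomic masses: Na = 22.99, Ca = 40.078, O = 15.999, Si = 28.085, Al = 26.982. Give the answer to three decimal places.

0.351 Na apfu

3.98 wt% Na2O ÷ 61.979 g/mol = 0.06422 mol, giving 0.12844 Na and 0.06422 O.
13.50 wt% CaO ÷ 56.077 g/mol = 0.24074 mol, giving 0.24074 Ca and 0.24074 O.
31.02 wt% Al2O3 ÷ 101.961 g/mol = 0.30423 mol, giving 0.60846 Al and 0.91269 O.
51.44 wt% SiO2 ÷ 60.083 g/mol = 0.85615 mol, giving 0.85615 Si and 1.71230 O.
Oxygen sums to 2.92995; scaling by 8/2.92995 = 2.73042 puts the formula on 8 O.
Na: 0.12844 × 2.73042 = 0.351 atoms per formula unit.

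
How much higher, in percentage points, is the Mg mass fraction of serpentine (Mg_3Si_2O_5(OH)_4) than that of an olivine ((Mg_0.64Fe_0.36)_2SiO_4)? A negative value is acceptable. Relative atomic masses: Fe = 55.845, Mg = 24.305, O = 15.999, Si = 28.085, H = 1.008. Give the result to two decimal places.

Mg in Mg_3Si_2O_5(OH)_4: molar mass 277.108 g/mol; 3×24.305 = 72.915 g → 26.31 wt%.
Mg in (Mg_0.64Fe_0.36)_2SiO_4: molar mass 163.400 g/mol; 1.28×24.305 = 31.110 g → 19.04 wt%.
Difference = 26.31 − 19.04 = 7.27 percentage points.

7.27 percentage points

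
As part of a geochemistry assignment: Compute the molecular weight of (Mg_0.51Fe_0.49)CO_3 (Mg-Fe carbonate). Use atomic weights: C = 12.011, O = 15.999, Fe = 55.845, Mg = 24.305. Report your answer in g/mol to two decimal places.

The formula mass is the sum 0.51(24.305) + 0.49(55.845) + 1(12.011) + 3(15.999).

99.77 g/mol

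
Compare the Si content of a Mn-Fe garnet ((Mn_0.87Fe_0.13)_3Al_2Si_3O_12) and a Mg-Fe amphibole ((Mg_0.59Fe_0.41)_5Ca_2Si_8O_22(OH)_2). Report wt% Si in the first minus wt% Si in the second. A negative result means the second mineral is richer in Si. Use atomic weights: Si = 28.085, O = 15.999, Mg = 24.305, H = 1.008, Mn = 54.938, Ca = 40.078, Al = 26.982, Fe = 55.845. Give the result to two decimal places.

-8.61 percentage points

First mineral: 84.255 g Si in 495.375 g formula = 17.01 wt% Si.
Second mineral: 224.680 g Si in 877.010 g formula = 25.62 wt% Si.
17.01% − 25.62% gives a difference of -8.61 percentage points.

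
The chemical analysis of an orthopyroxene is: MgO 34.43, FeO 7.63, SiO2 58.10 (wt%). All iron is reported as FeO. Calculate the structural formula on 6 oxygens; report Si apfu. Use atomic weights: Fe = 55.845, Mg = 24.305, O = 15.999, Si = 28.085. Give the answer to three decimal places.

2.005 Si apfu

34.43 wt% MgO ÷ 40.304 g/mol = 0.85426 mol, giving 0.85426 Mg and 0.85426 O.
7.63 wt% FeO ÷ 71.844 g/mol = 0.10620 mol, giving 0.10620 Fe and 0.10620 O.
58.10 wt% SiO2 ÷ 60.083 g/mol = 0.96700 mol, giving 0.96700 Si and 1.93400 O.
Oxygen sums to 2.89446; scaling by 6/2.89446 = 2.07293 puts the formula on 6 O.
Si: 0.96700 × 2.07293 = 2.005 atoms per formula unit.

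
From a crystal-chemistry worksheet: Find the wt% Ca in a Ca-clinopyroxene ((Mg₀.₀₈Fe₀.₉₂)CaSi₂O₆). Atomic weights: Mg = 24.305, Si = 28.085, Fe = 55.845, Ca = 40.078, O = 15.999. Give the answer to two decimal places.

Formula mass = 0.08×24.305 + 0.92×55.845 + 1×40.078 + 2×28.085 + 6×15.999 = 245.564 g/mol, of which 40.078 g is Ca.
So Ca makes up 40.078/245.564 = 0.1632 of the mass, i.e. 16.32%.

16.32 mass %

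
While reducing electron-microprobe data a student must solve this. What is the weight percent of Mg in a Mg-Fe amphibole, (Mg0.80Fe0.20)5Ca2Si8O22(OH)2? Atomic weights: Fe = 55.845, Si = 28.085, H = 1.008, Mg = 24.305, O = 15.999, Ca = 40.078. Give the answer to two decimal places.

Formula mass = 4×24.305 + 1×55.845 + 2×40.078 + 8×28.085 + 24×15.999 + 2×1.008 = 843.893 g/mol, of which 97.220 g is Mg.
So Mg makes up 97.220/843.893 = 0.1152 of the mass, i.e. 11.52%.

11.52 mass %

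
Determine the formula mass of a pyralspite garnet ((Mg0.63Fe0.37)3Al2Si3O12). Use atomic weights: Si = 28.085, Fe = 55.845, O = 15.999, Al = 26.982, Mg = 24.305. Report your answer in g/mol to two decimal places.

The formula mass is the sum 1.89·24.305 + 1.11·55.845 + 2·26.982 + 3·28.085 + 12·15.999.

438.13 g/mol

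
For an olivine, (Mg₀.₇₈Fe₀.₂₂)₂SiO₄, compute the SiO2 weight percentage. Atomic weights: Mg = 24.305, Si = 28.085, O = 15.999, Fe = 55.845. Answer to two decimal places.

Molar mass of (Mg₀.₇₈Fe₀.₂₂)₂SiO₄ = 1.56·24.305 + 0.44·55.845 + 1·28.085 + 4·15.999 = 154.569 g/mol.
Each formula unit contains 1 Si, equivalent to 1/1 = 1.0000 mol SiO2.
M(SiO2) = 1×28.085 + 2×15.999 = 60.083 g/mol.
Mass of SiO2 per formula unit = 1.0000 × 60.083 = 60.083 g.
SiO2 wt% = 60.083 / 154.569 × 100 = 38.87%.

38.87 wt%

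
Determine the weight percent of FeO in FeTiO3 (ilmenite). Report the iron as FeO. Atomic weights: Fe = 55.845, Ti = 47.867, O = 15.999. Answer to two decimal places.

M(FeTiO3) = 151.709 g/mol; M(FeO) = 71.844 g/mol.
Moles FeO per formula unit = 1 Fe ÷ 1 = 1.0000.
FeO fraction = (1.0000 × 71.844) / 151.709 = 71.844/151.709 = 0.4736.

47.36 wt%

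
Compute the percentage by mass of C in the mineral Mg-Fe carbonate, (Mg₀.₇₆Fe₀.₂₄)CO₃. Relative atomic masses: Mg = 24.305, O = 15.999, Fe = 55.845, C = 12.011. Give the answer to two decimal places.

M((Mg₀.₇₆Fe₀.₂₄)CO₃) = 91.883 g/mol.
C contributes 1 × 12.011 = 12.011 g per mole.
12.011/91.883 = 0.1307 → 13.07%.

13.07 mass %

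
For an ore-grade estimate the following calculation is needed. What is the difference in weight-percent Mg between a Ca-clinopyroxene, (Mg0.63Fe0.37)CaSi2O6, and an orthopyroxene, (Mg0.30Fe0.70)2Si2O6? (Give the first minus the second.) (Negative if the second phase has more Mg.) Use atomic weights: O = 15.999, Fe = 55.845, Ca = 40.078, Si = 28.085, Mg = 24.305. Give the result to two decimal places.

M((Mg0.63Fe0.37)CaSi2O6) = 228.217 g/mol, so wt% Mg = 15.312/228.217 × 100 = 6.71%.
M((Mg0.30Fe0.70)2Si2O6) = 244.930 g/mol, so wt% Mg = 14.583/244.930 × 100 = 5.95%.
6.71 − 5.95 = 0.76 pp.

0.76 percentage points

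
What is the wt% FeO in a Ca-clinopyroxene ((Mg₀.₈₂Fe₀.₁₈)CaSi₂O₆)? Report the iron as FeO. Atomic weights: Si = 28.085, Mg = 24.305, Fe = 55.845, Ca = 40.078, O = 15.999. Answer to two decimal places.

5.82 wt%

Formula mass = 222.224 g/mol.
0.18 Fe → 0.1800 mol FeO per formula unit; M(FeO) = 71.844, so FeO mass = 12.932 g.
12.932/222.224 × 100 = 5.82 wt%.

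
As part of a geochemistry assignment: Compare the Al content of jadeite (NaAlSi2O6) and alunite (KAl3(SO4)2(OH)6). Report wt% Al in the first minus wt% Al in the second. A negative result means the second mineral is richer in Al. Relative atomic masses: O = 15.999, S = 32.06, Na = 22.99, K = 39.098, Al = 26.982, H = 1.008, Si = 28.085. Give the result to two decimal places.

First mineral: 26.982 g Al in 202.136 g formula = 13.35 wt% Al.
Second mineral: 80.946 g Al in 414.198 g formula = 19.54 wt% Al.
13.35% − 19.54% gives a difference of -6.19 percentage points.

-6.19 percentage points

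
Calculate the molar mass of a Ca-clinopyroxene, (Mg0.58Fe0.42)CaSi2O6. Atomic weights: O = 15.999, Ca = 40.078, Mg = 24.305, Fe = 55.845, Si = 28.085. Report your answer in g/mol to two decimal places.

229.79 g/mol

The formula mass is the sum 0.58·24.305 + 0.42·55.845 + 1·40.078 + 2·28.085 + 6·15.999.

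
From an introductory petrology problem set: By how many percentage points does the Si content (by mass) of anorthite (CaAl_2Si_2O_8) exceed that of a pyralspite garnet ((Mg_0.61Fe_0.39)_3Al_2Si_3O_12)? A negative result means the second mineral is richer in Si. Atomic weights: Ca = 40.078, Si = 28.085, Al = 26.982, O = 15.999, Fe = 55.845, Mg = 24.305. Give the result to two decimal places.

Si in CaAl_2Si_2O_8: molar mass 278.204 g/mol; 2×28.085 = 56.170 g → 20.19 wt%.
Si in (Mg_0.61Fe_0.39)_3Al_2Si_3O_12: molar mass 440.024 g/mol; 3×28.085 = 84.255 g → 19.15 wt%.
Difference = 20.19 − 19.15 = 1.04 percentage points.

1.04 percentage points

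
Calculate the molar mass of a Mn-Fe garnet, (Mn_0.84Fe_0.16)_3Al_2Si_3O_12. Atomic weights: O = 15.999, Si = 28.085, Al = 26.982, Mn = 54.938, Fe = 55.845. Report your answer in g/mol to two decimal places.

495.46 g/mol

Mn: 2.52 × 54.938 = 138.4438
Fe: 0.48 × 55.845 = 26.8056
Al: 2 × 26.982 = 53.9640
Si: 3 × 28.085 = 84.2550
O: 12 × 15.999 = 191.9880
Summing the contributions gives the formula mass.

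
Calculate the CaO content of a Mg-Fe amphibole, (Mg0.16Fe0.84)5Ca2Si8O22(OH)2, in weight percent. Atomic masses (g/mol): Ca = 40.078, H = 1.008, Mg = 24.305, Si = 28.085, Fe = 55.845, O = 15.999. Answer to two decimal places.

11.87 wt%

Formula mass = 944.821 g/mol.
2 Ca → 2.0000 mol CaO per formula unit; M(CaO) = 56.077, so CaO mass = 112.154 g.
112.154/944.821 × 100 = 11.87 wt%.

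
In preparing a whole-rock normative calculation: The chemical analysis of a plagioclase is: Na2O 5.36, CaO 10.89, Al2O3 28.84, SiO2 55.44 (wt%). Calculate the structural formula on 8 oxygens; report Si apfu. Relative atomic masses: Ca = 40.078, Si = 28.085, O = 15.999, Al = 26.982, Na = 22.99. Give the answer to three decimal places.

2.482 Si apfu

Na2O: 5.36/61.979 = 0.08648 mol → 0.17296 mol Na, 0.08648 mol O.
CaO: 10.89/56.077 = 0.19420 mol → 0.19420 mol Ca, 0.19420 mol O.
Al2O3: 28.84/101.961 = 0.28285 mol → 0.56570 mol Al, 0.84855 mol O.
SiO2: 55.44/60.083 = 0.92272 mol → 0.92272 mol Si, 1.84544 mol O.
Total oxygen = 2.97467 mol. Normalization factor = 8/2.97467 = 2.68937.
Si per 8 O = 0.92272 × 2.68937 = 2.482.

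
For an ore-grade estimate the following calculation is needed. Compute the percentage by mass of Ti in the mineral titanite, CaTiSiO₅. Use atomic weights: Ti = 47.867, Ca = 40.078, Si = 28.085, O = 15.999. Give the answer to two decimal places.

24.42 weight percent

M(CaTiSiO₅) = 196.025 g/mol.
Ti contributes 1 × 47.867 = 47.867 g per mole.
47.867/196.025 = 0.2442 → 24.42%.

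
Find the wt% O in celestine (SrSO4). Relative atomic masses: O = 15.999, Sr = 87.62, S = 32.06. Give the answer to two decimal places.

34.84 weight percent

Molar mass of SrSO4: 1×87.62 + 1×32.06 + 4×15.999 = 183.676 g/mol.
Mass of O per formula unit: 4 × 15.999 = 63.996 g.
Weight fraction O = 63.996 / 183.676 = 0.3484.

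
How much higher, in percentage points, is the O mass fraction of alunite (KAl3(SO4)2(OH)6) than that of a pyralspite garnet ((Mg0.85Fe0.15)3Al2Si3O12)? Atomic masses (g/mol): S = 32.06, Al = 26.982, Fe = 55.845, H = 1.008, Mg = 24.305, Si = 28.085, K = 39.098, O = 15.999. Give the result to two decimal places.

8.07 percentage points

O in KAl3(SO4)2(OH)6: molar mass 414.198 g/mol; 14×15.999 = 223.986 g → 54.08 wt%.
O in (Mg0.85Fe0.15)3Al2Si3O12: molar mass 417.315 g/mol; 12×15.999 = 191.988 g → 46.01 wt%.
Difference = 54.08 − 46.01 = 8.07 percentage points.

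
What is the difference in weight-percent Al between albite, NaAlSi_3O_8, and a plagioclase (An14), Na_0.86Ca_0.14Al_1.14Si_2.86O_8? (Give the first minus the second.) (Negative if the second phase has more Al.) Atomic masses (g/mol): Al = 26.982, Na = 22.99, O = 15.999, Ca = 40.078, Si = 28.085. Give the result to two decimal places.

Al in NaAlSi_3O_8: molar mass 262.219 g/mol; 1×26.982 = 26.982 g → 10.29 wt%.
Al in Na_0.86Ca_0.14Al_1.14Si_2.86O_8: molar mass 264.457 g/mol; 1.14×26.982 = 30.759 g → 11.63 wt%.
Difference = 10.29 − 11.63 = -1.34 percentage points.

-1.34 percentage points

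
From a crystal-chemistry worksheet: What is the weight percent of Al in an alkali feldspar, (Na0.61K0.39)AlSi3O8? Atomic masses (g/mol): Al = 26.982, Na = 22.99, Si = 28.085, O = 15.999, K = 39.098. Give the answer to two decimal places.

10.05 mass %

Molar mass of (Na0.61K0.39)AlSi3O8: 0.61*22.99 + 0.39*39.098 + 1*26.982 + 3*28.085 + 8*15.999 = 268.501 g/mol.
Mass of Al per formula unit: 1 × 26.982 = 26.982 g.
Weight fraction Al = 26.982 / 268.501 = 0.1005.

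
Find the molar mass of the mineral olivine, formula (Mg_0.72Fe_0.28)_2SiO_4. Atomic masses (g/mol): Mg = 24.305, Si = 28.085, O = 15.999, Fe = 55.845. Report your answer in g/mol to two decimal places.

158.35 g/mol

M = 1.44×24.305 + 0.56×55.845 + 1×28.085 + 4×15.999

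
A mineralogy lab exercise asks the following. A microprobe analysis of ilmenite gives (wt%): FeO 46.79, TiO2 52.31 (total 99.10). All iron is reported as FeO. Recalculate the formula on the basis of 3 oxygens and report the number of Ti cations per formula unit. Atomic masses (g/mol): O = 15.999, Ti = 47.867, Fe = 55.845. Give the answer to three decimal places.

1.002 Ti apfu

46.79 wt% FeO ÷ 71.844 g/mol = 0.65127 mol, giving 0.65127 Fe and 0.65127 O.
52.31 wt% TiO2 ÷ 79.865 g/mol = 0.65498 mol, giving 0.65498 Ti and 1.30996 O.
Oxygen sums to 1.96123; scaling by 3/1.96123 = 1.52965 puts the formula on 3 O.
Ti: 0.65498 × 1.52965 = 1.002 atoms per formula unit.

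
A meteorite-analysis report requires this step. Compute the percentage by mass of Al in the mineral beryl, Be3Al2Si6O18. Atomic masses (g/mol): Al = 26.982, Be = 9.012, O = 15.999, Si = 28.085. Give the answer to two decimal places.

10.04 weight percent

M(Be3Al2Si6O18) = 537.492 g/mol.
Al contributes 2 × 26.982 = 53.964 g per mole.
53.964/537.492 = 0.1004 → 10.04%.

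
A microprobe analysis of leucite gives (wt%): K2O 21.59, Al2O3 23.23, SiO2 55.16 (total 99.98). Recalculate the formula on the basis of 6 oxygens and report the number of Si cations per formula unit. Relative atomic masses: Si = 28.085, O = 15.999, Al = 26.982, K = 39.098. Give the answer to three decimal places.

K2O (M=94.195): mol = 0.22921; K = 0.45842, O = 0.22921.
Al2O3 (M=101.961): mol = 0.22783; Al = 0.45566, O = 0.68349.
SiO2 (M=60.083): mol = 0.91806; Si = 0.91806, O = 1.83612.
ΣO = 2.74882; factor = 6/ΣO = 2.18275.
Si apfu = 0.91806 × 2.18275 = 2.004.

2.004 Si apfu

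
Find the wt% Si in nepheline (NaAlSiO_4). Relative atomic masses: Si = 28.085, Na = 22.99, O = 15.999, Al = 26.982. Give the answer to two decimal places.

19.77 mass %

Formula mass = 1*22.99 + 1*26.982 + 1*28.085 + 4*15.999 = 142.053 g/mol, of which 28.085 g is Si.
So Si makes up 28.085/142.053 = 0.1977 of the mass, i.e. 19.77%.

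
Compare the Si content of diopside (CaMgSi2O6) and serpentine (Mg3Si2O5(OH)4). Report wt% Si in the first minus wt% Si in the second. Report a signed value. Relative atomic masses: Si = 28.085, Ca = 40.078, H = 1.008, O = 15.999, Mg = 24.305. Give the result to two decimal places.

M(CaMgSi2O6) = 216.547 g/mol, so wt% Si = 56.170/216.547 × 100 = 25.94%.
M(Mg3Si2O5(OH)4) = 277.108 g/mol, so wt% Si = 56.170/277.108 × 100 = 20.27%.
25.94 − 20.27 = 5.67 pp.

5.67 percentage points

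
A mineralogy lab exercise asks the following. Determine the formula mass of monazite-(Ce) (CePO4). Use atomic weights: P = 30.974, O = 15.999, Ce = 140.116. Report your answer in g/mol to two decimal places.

M = 1*140.116 + 1*30.974 + 4*15.999

235.09 g/mol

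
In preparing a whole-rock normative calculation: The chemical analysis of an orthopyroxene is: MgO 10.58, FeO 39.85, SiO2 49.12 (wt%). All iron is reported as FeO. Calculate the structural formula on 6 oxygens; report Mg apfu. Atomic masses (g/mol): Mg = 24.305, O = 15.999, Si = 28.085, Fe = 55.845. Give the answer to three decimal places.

0.642 Mg apfu

10.58 wt% MgO ÷ 40.304 g/mol = 0.26250 mol, giving 0.26250 Mg and 0.26250 O.
39.85 wt% FeO ÷ 71.844 g/mol = 0.55467 mol, giving 0.55467 Fe and 0.55467 O.
49.12 wt% SiO2 ÷ 60.083 g/mol = 0.81754 mol, giving 0.81754 Si and 1.63508 O.
Oxygen sums to 2.45225; scaling by 6/2.45225 = 2.44673 puts the formula on 6 O.
Mg: 0.26250 × 2.44673 = 0.642 atoms per formula unit.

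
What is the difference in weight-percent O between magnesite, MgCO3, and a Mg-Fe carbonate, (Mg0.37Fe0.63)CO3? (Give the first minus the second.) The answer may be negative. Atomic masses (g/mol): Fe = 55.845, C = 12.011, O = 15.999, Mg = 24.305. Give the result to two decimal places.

10.86 percentage points

M(MgCO3) = 84.313 g/mol, so wt% O = 47.997/84.313 × 100 = 56.93%.
M((Mg0.37Fe0.63)CO3) = 104.183 g/mol, so wt% O = 47.997/104.183 × 100 = 46.07%.
56.93 − 46.07 = 10.86 pp.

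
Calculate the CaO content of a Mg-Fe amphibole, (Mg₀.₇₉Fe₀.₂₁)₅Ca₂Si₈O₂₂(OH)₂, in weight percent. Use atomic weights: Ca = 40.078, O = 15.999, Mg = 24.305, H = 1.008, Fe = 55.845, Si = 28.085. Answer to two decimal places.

Molar mass of (Mg₀.₇₉Fe₀.₂₁)₅Ca₂Si₈O₂₂(OH)₂ = 3.95*24.305 + 1.05*55.845 + 2*40.078 + 8*28.085 + 24*15.999 + 2*1.008 = 845.470 g/mol.
Each formula unit contains 2 Ca, equivalent to 2/1 = 2.0000 mol CaO.
M(CaO) = 1×40.078 + 1×15.999 = 56.077 g/mol.
Mass of CaO per formula unit = 2.0000 × 56.077 = 112.154 g.
CaO wt% = 112.154 / 845.470 × 100 = 13.27%.

13.27 wt%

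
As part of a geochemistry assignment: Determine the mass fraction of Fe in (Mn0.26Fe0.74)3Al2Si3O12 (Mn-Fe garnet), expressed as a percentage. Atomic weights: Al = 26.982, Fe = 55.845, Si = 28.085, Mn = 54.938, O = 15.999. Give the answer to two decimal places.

24.94 mass %

Formula mass = 0.78*54.938 + 2.22*55.845 + 2*26.982 + 3*28.085 + 12*15.999 = 497.035 g/mol, of which 123.976 g is Fe.
So Fe makes up 123.976/497.035 = 0.2494 of the mass, i.e. 24.94%.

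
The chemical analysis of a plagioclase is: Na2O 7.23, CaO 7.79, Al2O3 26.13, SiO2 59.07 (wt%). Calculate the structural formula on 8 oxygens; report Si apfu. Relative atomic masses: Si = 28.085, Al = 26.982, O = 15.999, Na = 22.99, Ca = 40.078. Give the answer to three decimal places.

2.630 Si apfu

Na2O: 7.23/61.979 = 0.11665 mol → 0.23330 mol Na, 0.11665 mol O.
CaO: 7.79/56.077 = 0.13892 mol → 0.13892 mol Ca, 0.13892 mol O.
Al2O3: 26.13/101.961 = 0.25627 mol → 0.51254 mol Al, 0.76881 mol O.
SiO2: 59.07/60.083 = 0.98314 mol → 0.98314 mol Si, 1.96628 mol O.
Total oxygen = 2.99066 mol. Normalization factor = 8/2.99066 = 2.67499.
Si per 8 O = 0.98314 × 2.67499 = 2.630.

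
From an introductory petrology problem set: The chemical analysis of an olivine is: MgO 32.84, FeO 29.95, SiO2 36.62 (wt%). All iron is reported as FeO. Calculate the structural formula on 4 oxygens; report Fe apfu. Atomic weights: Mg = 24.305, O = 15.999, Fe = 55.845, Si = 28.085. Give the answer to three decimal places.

32.84 wt% MgO ÷ 40.304 g/mol = 0.81481 mol, giving 0.81481 Mg and 0.81481 O.
29.95 wt% FeO ÷ 71.844 g/mol = 0.41688 mol, giving 0.41688 Fe and 0.41688 O.
36.62 wt% SiO2 ÷ 60.083 g/mol = 0.60949 mol, giving 0.60949 Si and 1.21898 O.
Oxygen sums to 2.45067; scaling by 4/2.45067 = 1.63221 puts the formula on 4 O.
Fe: 0.41688 × 1.63221 = 0.680 atoms per formula unit.

0.680 Fe apfu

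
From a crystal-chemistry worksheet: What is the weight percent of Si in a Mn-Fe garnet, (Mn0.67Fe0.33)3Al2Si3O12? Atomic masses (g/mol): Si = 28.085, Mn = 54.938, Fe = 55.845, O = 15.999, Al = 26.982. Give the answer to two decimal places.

16.99 mass %

M((Mn0.67Fe0.33)3Al2Si3O12) = 495.919 g/mol.
Si contributes 3 × 28.085 = 84.255 g per mole.
84.255/495.919 = 0.1699 → 16.99%.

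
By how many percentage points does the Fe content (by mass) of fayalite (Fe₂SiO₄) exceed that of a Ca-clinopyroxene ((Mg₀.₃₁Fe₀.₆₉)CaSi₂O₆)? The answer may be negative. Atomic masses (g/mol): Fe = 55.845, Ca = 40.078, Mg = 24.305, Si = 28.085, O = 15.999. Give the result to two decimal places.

38.64 percentage points

Fe in Fe₂SiO₄: molar mass 203.771 g/mol; 2×55.845 = 111.690 g → 54.81 wt%.
Fe in (Mg₀.₃₁Fe₀.₆₉)CaSi₂O₆: molar mass 238.310 g/mol; 0.69×55.845 = 38.533 g → 16.17 wt%.
Difference = 54.81 − 16.17 = 38.64 percentage points.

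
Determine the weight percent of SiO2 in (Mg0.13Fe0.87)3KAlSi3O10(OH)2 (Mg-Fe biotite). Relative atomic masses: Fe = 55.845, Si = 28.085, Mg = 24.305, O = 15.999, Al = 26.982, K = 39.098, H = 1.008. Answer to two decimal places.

M((Mg0.13Fe0.87)3KAlSi3O10(OH)2) = 499.573 g/mol; M(SiO2) = 60.083 g/mol.
Moles SiO2 per formula unit = 3 Si ÷ 1 = 3.0000.
SiO2 fraction = (3.0000 × 60.083) / 499.573 = 180.249/499.573 = 0.3608.

36.08 wt%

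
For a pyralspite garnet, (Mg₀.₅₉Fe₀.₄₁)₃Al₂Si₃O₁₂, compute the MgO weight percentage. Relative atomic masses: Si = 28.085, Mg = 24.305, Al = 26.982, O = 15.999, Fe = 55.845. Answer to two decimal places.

16.14 wt%

Formula mass = 441.916 g/mol.
1.77 Mg → 1.7700 mol MgO per formula unit; M(MgO) = 40.304, so MgO mass = 71.338 g.
71.338/441.916 × 100 = 16.14 wt%.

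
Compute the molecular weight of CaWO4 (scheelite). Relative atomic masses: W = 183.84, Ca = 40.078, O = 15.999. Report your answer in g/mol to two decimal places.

The formula mass is the sum 1×40.078 + 1×183.84 + 4×15.999.

287.91 g/mol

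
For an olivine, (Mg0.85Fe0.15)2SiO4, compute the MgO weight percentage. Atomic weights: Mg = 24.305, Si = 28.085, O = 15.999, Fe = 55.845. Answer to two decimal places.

45.63 wt%

M((Mg0.85Fe0.15)2SiO4) = 150.153 g/mol; M(MgO) = 40.304 g/mol.
Moles MgO per formula unit = 1.70 Mg ÷ 1 = 1.7000.
MgO fraction = (1.7000 × 40.304) / 150.153 = 68.517/150.153 = 0.4563.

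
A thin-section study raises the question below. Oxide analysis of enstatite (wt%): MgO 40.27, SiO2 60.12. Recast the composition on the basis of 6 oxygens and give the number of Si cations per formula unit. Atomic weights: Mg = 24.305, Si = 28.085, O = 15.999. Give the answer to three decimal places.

2.001 Si apfu

40.27 wt% MgO ÷ 40.304 g/mol = 0.99916 mol, giving 0.99916 Mg and 0.99916 O.
60.12 wt% SiO2 ÷ 60.083 g/mol = 1.00062 mol, giving 1.00062 Si and 2.00124 O.
Oxygen sums to 3.00040; scaling by 6/3.00040 = 1.99973 puts the formula on 6 O.
Si: 1.00062 × 1.99973 = 2.001 atoms per formula unit.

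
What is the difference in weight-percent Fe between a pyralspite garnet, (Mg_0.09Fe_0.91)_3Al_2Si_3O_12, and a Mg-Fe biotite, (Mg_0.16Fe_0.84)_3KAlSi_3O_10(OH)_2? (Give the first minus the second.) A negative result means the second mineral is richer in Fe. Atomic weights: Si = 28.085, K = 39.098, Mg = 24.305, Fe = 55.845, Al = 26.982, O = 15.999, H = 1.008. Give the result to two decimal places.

Fe in (Mg_0.09Fe_0.91)_3Al_2Si_3O_12: molar mass 489.226 g/mol; 2.73×55.845 = 152.457 g → 31.16 wt%.
Fe in (Mg_0.16Fe_0.84)_3KAlSi_3O_10(OH)_2: molar mass 496.735 g/mol; 2.52×55.845 = 140.729 g → 28.33 wt%.
Difference = 31.16 − 28.33 = 2.83 percentage points.

2.83 percentage points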